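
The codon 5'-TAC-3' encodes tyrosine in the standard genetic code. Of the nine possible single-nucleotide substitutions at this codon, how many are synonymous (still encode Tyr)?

Position 1: none → 0 synonymous.
Position 2: none → 0 synonymous.
Position 3: TAT → 1 synonymous.
Total: 0 + 0 + 1 = 1.

1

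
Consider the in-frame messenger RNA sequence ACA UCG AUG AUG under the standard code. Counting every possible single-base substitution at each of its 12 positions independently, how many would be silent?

6

Codon 1 (ACA, Thr): 3 synonymous substitutions.
Codon 2 (UCG, Ser): 3 synonymous substitutions.
Codon 3 (AUG, Met): 0 synonymous substitutions.
Codon 4 (AUG, Met): 0 synonymous substitutions.
Total: 3 + 3 + 0 + 0 = 6.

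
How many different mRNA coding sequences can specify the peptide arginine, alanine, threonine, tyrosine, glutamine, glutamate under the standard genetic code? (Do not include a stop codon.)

Arg: 6 codons.
Ala: 4 codons.
Thr: 4 codons.
Tyr: 2 codons.
Gln: 2 codons.
Glu: 2 codons.
6 × 4 × 4 × 2 × 2 × 2 = 768.

768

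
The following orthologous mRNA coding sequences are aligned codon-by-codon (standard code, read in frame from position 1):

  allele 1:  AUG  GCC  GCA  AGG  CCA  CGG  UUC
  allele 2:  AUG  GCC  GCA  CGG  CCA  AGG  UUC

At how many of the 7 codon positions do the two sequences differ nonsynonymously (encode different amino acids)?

Codon 1: AUG Met / AUG Met — identical.
Codon 2: GCC Ala / GCC Ala — identical.
Codon 3: GCA Ala / GCA Ala — identical.
Codon 4: AGG Arg / CGG Arg — synonymous.
Codon 5: CCA Pro / CCA Pro — identical.
Codon 6: CGG Arg / AGG Arg — synonymous.
Codon 7: UUC Phe / UUC Phe — identical.
Nonsynonymous differences: 0.

0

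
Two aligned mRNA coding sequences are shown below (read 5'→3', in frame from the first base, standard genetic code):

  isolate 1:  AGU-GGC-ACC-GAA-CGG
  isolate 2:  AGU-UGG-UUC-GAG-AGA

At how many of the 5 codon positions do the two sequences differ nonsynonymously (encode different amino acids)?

2

Codon 1: AGU Ser / AGU Ser — identical.
Codon 2: GGC Gly / UGG Trp — nonsynonymous.
Codon 3: ACC Thr / UUC Phe — nonsynonymous.
Codon 4: GAA Glu / GAG Glu — synonymous.
Codon 5: CGG Arg / AGA Arg — synonymous.
Nonsynonymous differences: 2.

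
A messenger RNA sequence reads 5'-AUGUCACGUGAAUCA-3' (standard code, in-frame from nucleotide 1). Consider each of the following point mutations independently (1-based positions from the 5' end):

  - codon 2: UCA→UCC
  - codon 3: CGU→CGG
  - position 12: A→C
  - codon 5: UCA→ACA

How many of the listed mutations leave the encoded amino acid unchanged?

2

Codon 2: UCA (Ser) → UCC (Ser) — synonymous.
Codon 3: CGU (Arg) → CGG (Arg) — synonymous.
Codon 4: GAA (Glu) → GAC (Asp) — missense.
Codon 5: UCA (Ser) → ACA (Thr) — missense.
Synonymous: 2 of 4.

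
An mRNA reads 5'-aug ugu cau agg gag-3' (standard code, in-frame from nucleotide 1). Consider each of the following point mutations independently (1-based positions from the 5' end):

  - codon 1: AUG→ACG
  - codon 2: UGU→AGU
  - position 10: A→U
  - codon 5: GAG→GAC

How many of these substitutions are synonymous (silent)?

Codon 1: AUG (Met) → ACG (Thr) — missense.
Codon 2: UGU (Cys) → AGU (Ser) — missense.
Codon 4: AGG (Arg) → UGG (Trp) — missense.
Codon 5: GAG (Glu) → GAC (Asp) — missense.
Synonymous: 0 of 4.

0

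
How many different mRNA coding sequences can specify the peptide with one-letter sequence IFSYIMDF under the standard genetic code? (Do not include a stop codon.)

864

Ile: 3 codons.
Phe: 2 codons.
Ser: 6 codons.
Tyr: 2 codons.
Ile: 3 codons.
Met: 1 codon.
Asp: 2 codons.
Phe: 2 codons.
3 × 2 × 6 × 2 × 3 × 1 × 2 × 2 = 864.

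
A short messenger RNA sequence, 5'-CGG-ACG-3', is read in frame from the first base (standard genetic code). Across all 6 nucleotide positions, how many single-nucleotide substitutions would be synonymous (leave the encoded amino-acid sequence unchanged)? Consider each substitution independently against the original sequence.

7

Codon 1 (CGG, Arg): 4 synonymous substitutions.
Codon 2 (ACG, Thr): 3 synonymous substitutions.
Total: 4 + 3 = 7.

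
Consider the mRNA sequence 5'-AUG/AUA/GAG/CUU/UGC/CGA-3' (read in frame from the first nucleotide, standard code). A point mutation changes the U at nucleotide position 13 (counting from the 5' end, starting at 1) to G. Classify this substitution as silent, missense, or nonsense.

missense

Position 13 falls in codon 5: UGC → Cys.
After the substitution the codon is GGC → Gly.
Cys ≠ Gly, so this is a missense mutation.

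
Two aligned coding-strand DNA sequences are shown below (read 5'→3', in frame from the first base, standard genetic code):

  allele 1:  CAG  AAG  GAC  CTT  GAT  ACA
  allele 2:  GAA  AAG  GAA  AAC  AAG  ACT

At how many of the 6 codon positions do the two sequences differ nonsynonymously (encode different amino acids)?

Codon 1: CAG Gln / GAA Glu — nonsynonymous.
Codon 2: AAG Lys / AAG Lys — identical.
Codon 3: GAC Asp / GAA Glu — nonsynonymous.
Codon 4: CTT Leu / AAC Asn — nonsynonymous.
Codon 5: GAT Asp / AAG Lys — nonsynonymous.
Codon 6: ACA Thr / ACT Thr — synonymous.
Nonsynonymous differences: 4.

4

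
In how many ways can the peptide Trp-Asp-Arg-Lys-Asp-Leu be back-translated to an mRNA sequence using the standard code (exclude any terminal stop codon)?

Trp: 1 codon.
Asp: 2 codons.
Arg: 6 codons.
Lys: 2 codons.
Asp: 2 codons.
Leu: 6 codons.
1 × 2 × 6 × 2 × 2 × 6 = 288.

288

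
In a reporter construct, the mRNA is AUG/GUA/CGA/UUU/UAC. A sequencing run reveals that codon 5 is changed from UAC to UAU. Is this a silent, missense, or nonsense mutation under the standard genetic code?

Position 15 falls in codon 5: UAC → Tyr.
After the substitution the codon is UAU → Tyr.
Both encode Tyr, so the change is synonymous.

silent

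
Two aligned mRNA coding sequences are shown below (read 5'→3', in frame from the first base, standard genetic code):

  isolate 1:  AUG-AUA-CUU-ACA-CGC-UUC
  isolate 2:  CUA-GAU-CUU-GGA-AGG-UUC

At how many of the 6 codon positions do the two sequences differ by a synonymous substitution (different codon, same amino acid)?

Codon 1: AUG Met / CUA Leu — nonsynonymous.
Codon 2: AUA Ile / GAU Asp — nonsynonymous.
Codon 3: CUU Leu / CUU Leu — identical.
Codon 4: ACA Thr / GGA Gly — nonsynonymous.
Codon 5: CGC Arg / AGG Arg — synonymous.
Codon 6: UUC Phe / UUC Phe — identical.
Synonymous differences: 1.

1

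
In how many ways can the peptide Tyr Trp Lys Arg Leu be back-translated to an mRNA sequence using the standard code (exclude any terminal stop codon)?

144

Tyr: 2 codons.
Trp: 1 codon.
Lys: 2 codons.
Arg: 6 codons.
Leu: 6 codons.
2 × 1 × 2 × 6 × 6 = 144.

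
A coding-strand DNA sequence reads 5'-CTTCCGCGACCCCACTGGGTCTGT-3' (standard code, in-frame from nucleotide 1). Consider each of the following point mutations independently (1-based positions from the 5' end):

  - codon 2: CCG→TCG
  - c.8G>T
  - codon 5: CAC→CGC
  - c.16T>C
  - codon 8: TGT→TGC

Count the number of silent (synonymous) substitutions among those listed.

1

Codon 2: CCG (Pro) → TCG (Ser) — missense.
Codon 3: CGA (Arg) → CTA (Leu) — missense.
Codon 5: CAC (His) → CGC (Arg) — missense.
Codon 6: TGG (Trp) → CGG (Arg) — missense.
Codon 8: TGT (Cys) → TGC (Cys) — synonymous.
Synonymous: 1 of 5.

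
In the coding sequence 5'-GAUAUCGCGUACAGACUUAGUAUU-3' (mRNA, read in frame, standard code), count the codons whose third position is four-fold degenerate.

2

Codon 1 GAU (Asp): third position 2-fold.
Codon 2 AUC (Ile): third position 3-fold.
Codon 3 GCG (Ala): third position 4-fold.
Codon 4 UAC (Tyr): third position 2-fold.
Codon 5 AGA (Arg): third position 2-fold.
Codon 6 CUU (Leu): third position 4-fold.
Codon 7 AGU (Ser): third position 2-fold.
Codon 8 AUU (Ile): third position 3-fold.
Four-fold degenerate third positions: 2.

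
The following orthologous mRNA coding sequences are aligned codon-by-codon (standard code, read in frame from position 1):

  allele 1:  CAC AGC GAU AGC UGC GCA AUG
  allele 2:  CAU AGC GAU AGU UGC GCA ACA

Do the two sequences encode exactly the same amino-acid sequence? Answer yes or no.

no

Codon 1: CAC His / CAU His — synonymous.
Codon 2: AGC Ser / AGC Ser — identical.
Codon 3: GAU Asp / GAU Asp — identical.
Codon 4: AGC Ser / AGU Ser — synonymous.
Codon 5: UGC Cys / UGC Cys — identical.
Codon 6: GCA Ala / GCA Ala — identical.
Codon 7: AUG Met / ACA Thr — nonsynonymous.
Nonsynonymous differences: 1 → different protein.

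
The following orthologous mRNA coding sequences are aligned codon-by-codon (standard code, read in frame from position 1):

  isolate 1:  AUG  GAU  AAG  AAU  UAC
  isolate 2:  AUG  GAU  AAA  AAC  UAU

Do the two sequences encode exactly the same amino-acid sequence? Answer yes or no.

Codon 1: AUG Met / AUG Met — identical.
Codon 2: GAU Asp / GAU Asp — identical.
Codon 3: AAG Lys / AAA Lys — synonymous.
Codon 4: AAU Asn / AAC Asn — synonymous.
Codon 5: UAC Tyr / UAU Tyr — synonymous.
Nonsynonymous differences: 0 → same protein.

yes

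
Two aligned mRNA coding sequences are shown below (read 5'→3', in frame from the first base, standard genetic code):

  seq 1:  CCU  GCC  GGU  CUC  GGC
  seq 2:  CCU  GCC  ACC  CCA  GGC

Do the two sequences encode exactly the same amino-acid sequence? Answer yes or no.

Codon 1: CCU Pro / CCU Pro — identical.
Codon 2: GCC Ala / GCC Ala — identical.
Codon 3: GGU Gly / ACC Thr — nonsynonymous.
Codon 4: CUC Leu / CCA Pro — nonsynonymous.
Codon 5: GGC Gly / GGC Gly — identical.
Nonsynonymous differences: 2 → different protein.

no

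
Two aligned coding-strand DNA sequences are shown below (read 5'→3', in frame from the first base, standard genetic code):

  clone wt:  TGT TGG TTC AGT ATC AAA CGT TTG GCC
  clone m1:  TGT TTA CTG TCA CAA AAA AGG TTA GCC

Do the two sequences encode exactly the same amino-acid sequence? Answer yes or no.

Codon 1: TGT Cys / TGT Cys — identical.
Codon 2: TGG Trp / TTA Leu — nonsynonymous.
Codon 3: TTC Phe / CTG Leu — nonsynonymous.
Codon 4: AGT Ser / TCA Ser — synonymous.
Codon 5: ATC Ile / CAA Gln — nonsynonymous.
Codon 6: AAA Lys / AAA Lys — identical.
Codon 7: CGT Arg / AGG Arg — synonymous.
Codon 8: TTG Leu / TTA Leu — synonymous.
Codon 9: GCC Ala / GCC Ala — identical.
Nonsynonymous differences: 3 → different protein.

no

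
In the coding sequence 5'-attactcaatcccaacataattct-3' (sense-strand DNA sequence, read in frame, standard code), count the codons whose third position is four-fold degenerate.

3

Codon 1 ATT (Ile): third position 3-fold.
Codon 2 ACT (Thr): third position 4-fold.
Codon 3 CAA (Gln): third position 2-fold.
Codon 4 TCC (Ser): third position 4-fold.
Codon 5 CAA (Gln): third position 2-fold.
Codon 6 CAT (His): third position 2-fold.
Codon 7 AAT (Asn): third position 2-fold.
Codon 8 TCT (Ser): third position 4-fold.
Four-fold degenerate third positions: 3.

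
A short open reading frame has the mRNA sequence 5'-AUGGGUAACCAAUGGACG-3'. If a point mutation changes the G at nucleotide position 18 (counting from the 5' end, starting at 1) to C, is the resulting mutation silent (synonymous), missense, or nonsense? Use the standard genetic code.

Position 18 falls in codon 6: ACG → Thr.
After the substitution the codon is ACC → Thr.
Both encode Thr, so the change is synonymous.

silent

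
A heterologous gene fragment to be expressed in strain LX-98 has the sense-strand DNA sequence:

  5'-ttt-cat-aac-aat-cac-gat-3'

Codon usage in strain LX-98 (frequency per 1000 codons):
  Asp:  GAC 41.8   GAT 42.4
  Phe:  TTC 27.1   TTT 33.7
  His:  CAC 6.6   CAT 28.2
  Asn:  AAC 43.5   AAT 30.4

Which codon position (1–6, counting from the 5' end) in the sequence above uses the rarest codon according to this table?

Codon 1 TTT (Phe): 33.7 per 1000.
Codon 2 CAT (His): 28.2 per 1000.
Codon 3 AAC (Asn): 43.5 per 1000.
Codon 4 AAT (Asn): 30.4 per 1000.
Codon 5 CAC (His): 6.6 per 1000.
Codon 6 GAT (Asp): 42.4 per 1000.
Lowest frequency is 6.6 at codon 5.

5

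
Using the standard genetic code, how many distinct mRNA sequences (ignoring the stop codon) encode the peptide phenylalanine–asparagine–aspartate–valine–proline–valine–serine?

Phe: 2 codons.
Asn: 2 codons.
Asp: 2 codons.
Val: 4 codons.
Pro: 4 codons.
Val: 4 codons.
Ser: 6 codons.
2 × 2 × 2 × 4 × 4 × 4 × 6 = 3072.

3072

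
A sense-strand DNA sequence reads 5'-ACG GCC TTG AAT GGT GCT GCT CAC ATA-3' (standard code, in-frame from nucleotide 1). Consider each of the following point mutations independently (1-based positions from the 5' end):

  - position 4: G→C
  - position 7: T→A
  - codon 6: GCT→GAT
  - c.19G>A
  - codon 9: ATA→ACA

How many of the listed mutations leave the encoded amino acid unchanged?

Codon 2: GCC (Ala) → CCC (Pro) — missense.
Codon 3: TTG (Leu) → ATG (Met) — missense.
Codon 6: GCT (Ala) → GAT (Asp) — missense.
Codon 7: GCT (Ala) → ACT (Thr) — missense.
Codon 9: ATA (Ile) → ACA (Thr) — missense.
Synonymous: 0 of 5.

0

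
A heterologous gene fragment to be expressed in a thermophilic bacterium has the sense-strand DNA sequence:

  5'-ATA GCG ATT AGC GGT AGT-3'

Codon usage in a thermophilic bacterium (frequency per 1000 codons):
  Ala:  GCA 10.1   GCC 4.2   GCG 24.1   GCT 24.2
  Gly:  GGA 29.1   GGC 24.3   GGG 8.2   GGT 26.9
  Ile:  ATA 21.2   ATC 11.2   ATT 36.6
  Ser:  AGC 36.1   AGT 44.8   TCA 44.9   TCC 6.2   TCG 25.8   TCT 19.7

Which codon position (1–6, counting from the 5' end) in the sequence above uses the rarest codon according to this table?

Codon 1 ATA (Ile): 21.2 per 1000.
Codon 2 GCG (Ala): 24.1 per 1000.
Codon 3 ATT (Ile): 36.6 per 1000.
Codon 4 AGC (Ser): 36.1 per 1000.
Codon 5 GGT (Gly): 26.9 per 1000.
Codon 6 AGT (Ser): 44.8 per 1000.
Lowest frequency is 21.2 at codon 1.

1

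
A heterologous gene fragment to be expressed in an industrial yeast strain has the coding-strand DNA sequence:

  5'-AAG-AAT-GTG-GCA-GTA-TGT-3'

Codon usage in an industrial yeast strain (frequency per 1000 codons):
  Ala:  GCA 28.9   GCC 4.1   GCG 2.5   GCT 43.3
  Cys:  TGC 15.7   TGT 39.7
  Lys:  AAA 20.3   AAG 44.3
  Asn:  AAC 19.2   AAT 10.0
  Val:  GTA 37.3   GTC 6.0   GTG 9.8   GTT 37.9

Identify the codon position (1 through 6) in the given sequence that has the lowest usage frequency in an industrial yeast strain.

3

Codon 1 AAG (Lys): 44.3 per 1000.
Codon 2 AAT (Asn): 10.0 per 1000.
Codon 3 GTG (Val): 9.8 per 1000.
Codon 4 GCA (Ala): 28.9 per 1000.
Codon 5 GTA (Val): 37.3 per 1000.
Codon 6 TGT (Cys): 39.7 per 1000.
Lowest frequency is 9.8 at codon 3.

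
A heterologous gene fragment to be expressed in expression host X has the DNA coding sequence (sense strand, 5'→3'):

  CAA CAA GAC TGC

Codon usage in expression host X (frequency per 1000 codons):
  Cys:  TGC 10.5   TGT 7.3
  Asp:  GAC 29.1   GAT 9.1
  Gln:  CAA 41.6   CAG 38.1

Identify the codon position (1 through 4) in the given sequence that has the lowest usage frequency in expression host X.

4

Codon 1 CAA (Gln): 41.6 per 1000.
Codon 2 CAA (Gln): 41.6 per 1000.
Codon 3 GAC (Asp): 29.1 per 1000.
Codon 4 TGC (Cys): 10.5 per 1000.
Lowest frequency is 10.5 at codon 4.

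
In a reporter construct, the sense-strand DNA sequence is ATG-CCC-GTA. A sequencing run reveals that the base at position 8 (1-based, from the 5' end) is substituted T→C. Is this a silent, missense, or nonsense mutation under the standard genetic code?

missense

Position 8 falls in codon 3: GTA → Val.
After the substitution the codon is GCA → Ala.
Val ≠ Ala, so this is a missense mutation.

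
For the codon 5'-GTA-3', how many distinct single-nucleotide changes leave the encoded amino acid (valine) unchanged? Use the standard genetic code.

Position 1: none → 0 synonymous.
Position 2: none → 0 synonymous.
Position 3: GTT, GTC, GTG → 3 synonymous.
Total: 0 + 0 + 3 = 3.

3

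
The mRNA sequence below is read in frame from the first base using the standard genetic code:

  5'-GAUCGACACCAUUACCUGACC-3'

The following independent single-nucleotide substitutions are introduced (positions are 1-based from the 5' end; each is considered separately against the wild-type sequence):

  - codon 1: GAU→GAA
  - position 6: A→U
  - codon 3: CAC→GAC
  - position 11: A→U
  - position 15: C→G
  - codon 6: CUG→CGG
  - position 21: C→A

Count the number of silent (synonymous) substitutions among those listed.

2

Codon 1: GAU (Asp) → GAA (Glu) — missense.
Codon 2: CGA (Arg) → CGU (Arg) — synonymous.
Codon 3: CAC (His) → GAC (Asp) — missense.
Codon 4: CAU (His) → CUU (Leu) — missense.
Codon 5: UAC (Tyr) → UAG (Stop) — nonsense.
Codon 6: CUG (Leu) → CGG (Arg) — missense.
Codon 7: ACC (Thr) → ACA (Thr) — synonymous.
Synonymous: 2 of 7.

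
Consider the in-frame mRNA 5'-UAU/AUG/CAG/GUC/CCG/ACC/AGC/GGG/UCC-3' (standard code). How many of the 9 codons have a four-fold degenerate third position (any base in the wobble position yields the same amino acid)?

5

Codon 1 UAU (Tyr): third position 2-fold.
Codon 2 AUG (Met): third position 1-fold.
Codon 3 CAG (Gln): third position 2-fold.
Codon 4 GUC (Val): third position 4-fold.
Codon 5 CCG (Pro): third position 4-fold.
Codon 6 ACC (Thr): third position 4-fold.
Codon 7 AGC (Ser): third position 2-fold.
Codon 8 GGG (Gly): third position 4-fold.
Codon 9 UCC (Ser): third position 4-fold.
Four-fold degenerate third positions: 5.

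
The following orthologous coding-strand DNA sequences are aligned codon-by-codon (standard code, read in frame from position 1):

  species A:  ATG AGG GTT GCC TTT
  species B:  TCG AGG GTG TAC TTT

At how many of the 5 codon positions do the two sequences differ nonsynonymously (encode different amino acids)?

2

Codon 1: ATG Met / TCG Ser — nonsynonymous.
Codon 2: AGG Arg / AGG Arg — identical.
Codon 3: GTT Val / GTG Val — synonymous.
Codon 4: GCC Ala / TAC Tyr — nonsynonymous.
Codon 5: TTT Phe / TTT Phe — identical.
Nonsynonymous differences: 2.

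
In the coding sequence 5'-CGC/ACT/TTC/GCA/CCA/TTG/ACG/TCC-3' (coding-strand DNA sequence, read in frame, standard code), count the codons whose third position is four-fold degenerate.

Codon 1 CGC (Arg): third position 4-fold.
Codon 2 ACT (Thr): third position 4-fold.
Codon 3 TTC (Phe): third position 2-fold.
Codon 4 GCA (Ala): third position 4-fold.
Codon 5 CCA (Pro): third position 4-fold.
Codon 6 TTG (Leu): third position 2-fold.
Codon 7 ACG (Thr): third position 4-fold.
Codon 8 TCC (Ser): third position 4-fold.
Four-fold degenerate third positions: 6.

6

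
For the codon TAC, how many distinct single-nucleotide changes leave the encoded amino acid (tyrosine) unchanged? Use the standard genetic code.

1

Position 1: none → 0 synonymous.
Position 2: none → 0 synonymous.
Position 3: TAT → 1 synonymous.
Total: 0 + 0 + 1 = 1.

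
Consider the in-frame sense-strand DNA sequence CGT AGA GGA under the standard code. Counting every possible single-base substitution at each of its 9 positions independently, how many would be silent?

8

Codon 1 (CGT, Arg): 3 synonymous substitutions.
Codon 2 (AGA, Arg): 2 synonymous substitutions.
Codon 3 (GGA, Gly): 3 synonymous substitutions.
Total: 3 + 2 + 3 = 8.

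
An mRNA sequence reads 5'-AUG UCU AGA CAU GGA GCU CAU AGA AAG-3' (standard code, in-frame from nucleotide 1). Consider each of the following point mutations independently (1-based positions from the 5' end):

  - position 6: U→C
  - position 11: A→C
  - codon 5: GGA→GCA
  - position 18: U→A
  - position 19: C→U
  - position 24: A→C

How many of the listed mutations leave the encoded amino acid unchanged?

2

Codon 2: UCU (Ser) → UCC (Ser) — synonymous.
Codon 4: CAU (His) → CCU (Pro) — missense.
Codon 5: GGA (Gly) → GCA (Ala) — missense.
Codon 6: GCU (Ala) → GCA (Ala) — synonymous.
Codon 7: CAU (His) → UAU (Tyr) — missense.
Codon 8: AGA (Arg) → AGC (Ser) — missense.
Synonymous: 2 of 6.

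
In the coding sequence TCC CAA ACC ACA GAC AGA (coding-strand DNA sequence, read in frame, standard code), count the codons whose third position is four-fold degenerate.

3

Codon 1 TCC (Ser): third position 4-fold.
Codon 2 CAA (Gln): third position 2-fold.
Codon 3 ACC (Thr): third position 4-fold.
Codon 4 ACA (Thr): third position 4-fold.
Codon 5 GAC (Asp): third position 2-fold.
Codon 6 AGA (Arg): third position 2-fold.
Four-fold degenerate third positions: 3.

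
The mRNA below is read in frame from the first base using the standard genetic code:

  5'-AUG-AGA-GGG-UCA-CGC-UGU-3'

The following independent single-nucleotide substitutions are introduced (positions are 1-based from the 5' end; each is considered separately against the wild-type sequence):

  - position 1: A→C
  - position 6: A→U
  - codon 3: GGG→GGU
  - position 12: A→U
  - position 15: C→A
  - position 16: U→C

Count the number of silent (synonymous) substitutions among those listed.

Codon 1: AUG (Met) → CUG (Leu) — missense.
Codon 2: AGA (Arg) → AGU (Ser) — missense.
Codon 3: GGG (Gly) → GGU (Gly) — synonymous.
Codon 4: UCA (Ser) → UCU (Ser) — synonymous.
Codon 5: CGC (Arg) → CGA (Arg) — synonymous.
Codon 6: UGU (Cys) → CGU (Arg) — missense.
Synonymous: 3 of 6.

3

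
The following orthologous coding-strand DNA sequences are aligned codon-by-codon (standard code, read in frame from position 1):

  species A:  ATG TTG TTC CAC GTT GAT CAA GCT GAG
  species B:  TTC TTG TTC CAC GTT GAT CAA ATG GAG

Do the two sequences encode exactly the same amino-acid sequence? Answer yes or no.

Codon 1: ATG Met / TTC Phe — nonsynonymous.
Codon 2: TTG Leu / TTG Leu — identical.
Codon 3: TTC Phe / TTC Phe — identical.
Codon 4: CAC His / CAC His — identical.
Codon 5: GTT Val / GTT Val — identical.
Codon 6: GAT Asp / GAT Asp — identical.
Codon 7: CAA Gln / CAA Gln — identical.
Codon 8: GCT Ala / ATG Met — nonsynonymous.
Codon 9: GAG Glu / GAG Glu — identical.
Nonsynonymous differences: 2 → different protein.

no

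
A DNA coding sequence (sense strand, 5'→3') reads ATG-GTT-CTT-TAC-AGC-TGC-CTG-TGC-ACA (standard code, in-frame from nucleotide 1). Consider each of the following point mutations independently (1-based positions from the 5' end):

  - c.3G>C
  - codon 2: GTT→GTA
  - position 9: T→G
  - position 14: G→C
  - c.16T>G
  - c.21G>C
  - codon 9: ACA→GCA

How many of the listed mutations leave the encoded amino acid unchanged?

Codon 1: ATG (Met) → ATC (Ile) — missense.
Codon 2: GTT (Val) → GTA (Val) — synonymous.
Codon 3: CTT (Leu) → CTG (Leu) — synonymous.
Codon 5: AGC (Ser) → ACC (Thr) — missense.
Codon 6: TGC (Cys) → GGC (Gly) — missense.
Codon 7: CTG (Leu) → CTC (Leu) — synonymous.
Codon 9: ACA (Thr) → GCA (Ala) — missense.
Synonymous: 3 of 7.

3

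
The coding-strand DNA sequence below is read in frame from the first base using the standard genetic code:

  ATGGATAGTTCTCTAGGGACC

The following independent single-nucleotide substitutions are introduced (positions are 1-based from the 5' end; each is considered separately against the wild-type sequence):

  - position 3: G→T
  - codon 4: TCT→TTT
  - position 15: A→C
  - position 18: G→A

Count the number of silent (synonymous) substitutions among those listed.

2

Codon 1: ATG (Met) → ATT (Ile) — missense.
Codon 4: TCT (Ser) → TTT (Phe) — missense.
Codon 5: CTA (Leu) → CTC (Leu) — synonymous.
Codon 6: GGG (Gly) → GGA (Gly) — synonymous.
Synonymous: 2 of 4.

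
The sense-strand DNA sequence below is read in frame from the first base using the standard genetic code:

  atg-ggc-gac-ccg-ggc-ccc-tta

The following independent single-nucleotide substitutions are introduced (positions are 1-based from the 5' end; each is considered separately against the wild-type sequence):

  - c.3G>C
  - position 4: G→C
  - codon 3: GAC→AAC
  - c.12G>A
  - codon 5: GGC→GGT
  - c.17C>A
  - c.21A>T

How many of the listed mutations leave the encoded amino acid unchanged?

Codon 1: ATG (Met) → ATC (Ile) — missense.
Codon 2: GGC (Gly) → CGC (Arg) — missense.
Codon 3: GAC (Asp) → AAC (Asn) — missense.
Codon 4: CCG (Pro) → CCA (Pro) — synonymous.
Codon 5: GGC (Gly) → GGT (Gly) — synonymous.
Codon 6: CCC (Pro) → CAC (His) — missense.
Codon 7: TTA (Leu) → TTT (Phe) — missense.
Synonymous: 2 of 7.

2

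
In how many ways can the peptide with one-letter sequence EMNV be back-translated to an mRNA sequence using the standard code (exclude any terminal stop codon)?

Glu: 2 codons.
Met: 1 codon.
Asn: 2 codons.
Val: 4 codons.
2 × 1 × 2 × 4 = 16.

16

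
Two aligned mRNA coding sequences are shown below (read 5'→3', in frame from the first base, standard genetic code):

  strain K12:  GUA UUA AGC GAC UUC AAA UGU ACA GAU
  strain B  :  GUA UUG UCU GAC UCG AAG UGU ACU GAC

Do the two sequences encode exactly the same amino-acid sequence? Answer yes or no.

Codon 1: GUA Val / GUA Val — identical.
Codon 2: UUA Leu / UUG Leu — synonymous.
Codon 3: AGC Ser / UCU Ser — synonymous.
Codon 4: GAC Asp / GAC Asp — identical.
Codon 5: UUC Phe / UCG Ser — nonsynonymous.
Codon 6: AAA Lys / AAG Lys — synonymous.
Codon 7: UGU Cys / UGU Cys — identical.
Codon 8: ACA Thr / ACU Thr — synonymous.
Codon 9: GAU Asp / GAC Asp — synonymous.
Nonsynonymous differences: 1 → different protein.

no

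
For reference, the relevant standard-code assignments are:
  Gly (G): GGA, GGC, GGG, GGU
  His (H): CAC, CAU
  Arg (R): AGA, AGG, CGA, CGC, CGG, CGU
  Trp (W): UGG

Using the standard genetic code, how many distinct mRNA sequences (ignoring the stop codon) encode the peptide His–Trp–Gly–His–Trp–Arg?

His: 2 codons.
Trp: 1 codon.
Gly: 4 codons.
His: 2 codons.
Trp: 1 codon.
Arg: 6 codons.
2 × 1 × 4 × 2 × 1 × 6 = 96.

96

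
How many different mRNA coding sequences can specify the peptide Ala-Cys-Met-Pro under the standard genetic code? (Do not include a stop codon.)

32

Ala: 4 codons.
Cys: 2 codons.
Met: 1 codon.
Pro: 4 codons.
4 × 2 × 1 × 4 = 32.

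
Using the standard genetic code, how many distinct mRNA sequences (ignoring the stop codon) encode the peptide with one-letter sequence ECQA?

Glu: 2 codons.
Cys: 2 codons.
Gln: 2 codons.
Ala: 4 codons.
2 × 2 × 2 × 4 = 32.

32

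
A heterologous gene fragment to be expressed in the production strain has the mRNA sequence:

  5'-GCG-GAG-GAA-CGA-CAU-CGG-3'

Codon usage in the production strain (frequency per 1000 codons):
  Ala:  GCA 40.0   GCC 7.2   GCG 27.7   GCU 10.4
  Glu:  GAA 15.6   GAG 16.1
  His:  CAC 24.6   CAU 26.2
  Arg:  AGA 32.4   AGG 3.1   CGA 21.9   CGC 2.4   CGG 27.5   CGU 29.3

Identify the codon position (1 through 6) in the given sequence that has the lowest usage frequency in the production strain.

Codon 1 GCG (Ala): 27.7 per 1000.
Codon 2 GAG (Glu): 16.1 per 1000.
Codon 3 GAA (Glu): 15.6 per 1000.
Codon 4 CGA (Arg): 21.9 per 1000.
Codon 5 CAU (His): 26.2 per 1000.
Codon 6 CGG (Arg): 27.5 per 1000.
Lowest frequency is 15.6 at codon 3.

3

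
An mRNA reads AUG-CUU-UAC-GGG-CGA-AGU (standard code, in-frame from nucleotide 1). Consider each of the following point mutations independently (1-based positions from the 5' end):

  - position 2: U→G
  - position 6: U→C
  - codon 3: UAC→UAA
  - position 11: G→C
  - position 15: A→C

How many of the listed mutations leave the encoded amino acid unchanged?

2

Codon 1: AUG (Met) → AGG (Arg) — missense.
Codon 2: CUU (Leu) → CUC (Leu) — synonymous.
Codon 3: UAC (Tyr) → UAA (Stop) — nonsense.
Codon 4: GGG (Gly) → GCG (Ala) — missense.
Codon 5: CGA (Arg) → CGC (Arg) — synonymous.
Synonymous: 2 of 5.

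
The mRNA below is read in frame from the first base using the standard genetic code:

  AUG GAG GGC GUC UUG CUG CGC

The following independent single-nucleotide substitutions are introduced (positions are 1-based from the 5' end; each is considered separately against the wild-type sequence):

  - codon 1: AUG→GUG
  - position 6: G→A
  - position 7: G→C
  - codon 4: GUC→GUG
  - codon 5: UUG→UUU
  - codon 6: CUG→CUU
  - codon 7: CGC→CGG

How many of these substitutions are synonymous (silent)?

Codon 1: AUG (Met) → GUG (Val) — missense.
Codon 2: GAG (Glu) → GAA (Glu) — synonymous.
Codon 3: GGC (Gly) → CGC (Arg) — missense.
Codon 4: GUC (Val) → GUG (Val) — synonymous.
Codon 5: UUG (Leu) → UUU (Phe) — missense.
Codon 6: CUG (Leu) → CUU (Leu) — synonymous.
Codon 7: CGC (Arg) → CGG (Arg) — synonymous.
Synonymous: 4 of 7.

4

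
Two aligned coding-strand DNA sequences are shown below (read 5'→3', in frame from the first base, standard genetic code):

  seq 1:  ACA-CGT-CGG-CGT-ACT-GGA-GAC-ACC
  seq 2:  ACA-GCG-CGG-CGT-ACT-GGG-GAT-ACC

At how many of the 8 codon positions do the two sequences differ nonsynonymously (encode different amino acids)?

1

Codon 1: ACA Thr / ACA Thr — identical.
Codon 2: CGT Arg / GCG Ala — nonsynonymous.
Codon 3: CGG Arg / CGG Arg — identical.
Codon 4: CGT Arg / CGT Arg — identical.
Codon 5: ACT Thr / ACT Thr — identical.
Codon 6: GGA Gly / GGG Gly — synonymous.
Codon 7: GAC Asp / GAT Asp — synonymous.
Codon 8: ACC Thr / ACC Thr — identical.
Nonsynonymous differences: 1.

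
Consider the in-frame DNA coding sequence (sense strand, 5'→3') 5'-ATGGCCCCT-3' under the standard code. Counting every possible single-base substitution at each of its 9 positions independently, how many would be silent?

Codon 1 (ATG, Met): 0 synonymous substitutions.
Codon 2 (GCC, Ala): 3 synonymous substitutions.
Codon 3 (CCT, Pro): 3 synonymous substitutions.
Total: 0 + 3 + 3 = 6.

6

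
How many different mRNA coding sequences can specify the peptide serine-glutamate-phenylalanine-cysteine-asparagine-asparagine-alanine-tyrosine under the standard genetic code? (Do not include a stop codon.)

Ser: 6 codons.
Glu: 2 codons.
Phe: 2 codons.
Cys: 2 codons.
Asn: 2 codons.
Asn: 2 codons.
Ala: 4 codons.
Tyr: 2 codons.
6 × 2 × 2 × 2 × 2 × 2 × 4 × 2 = 1536.

1536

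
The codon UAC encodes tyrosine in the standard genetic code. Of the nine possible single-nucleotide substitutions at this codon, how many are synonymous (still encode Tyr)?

1

Position 1: none → 0 synonymous.
Position 2: none → 0 synonymous.
Position 3: UAU → 1 synonymous.
Total: 0 + 0 + 1 = 1.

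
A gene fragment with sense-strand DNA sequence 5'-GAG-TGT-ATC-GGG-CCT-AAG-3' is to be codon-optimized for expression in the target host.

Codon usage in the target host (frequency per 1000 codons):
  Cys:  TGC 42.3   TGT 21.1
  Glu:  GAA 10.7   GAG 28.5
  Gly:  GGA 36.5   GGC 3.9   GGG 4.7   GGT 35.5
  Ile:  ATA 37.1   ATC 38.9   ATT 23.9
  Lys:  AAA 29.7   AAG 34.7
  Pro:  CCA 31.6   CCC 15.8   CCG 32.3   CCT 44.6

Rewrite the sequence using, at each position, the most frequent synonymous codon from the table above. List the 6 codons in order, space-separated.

GAG TGC ATC GGA CCT AAG

Codon 1 (Glu): best is GAG at 28.5.
Codon 2 (Cys): best is TGC at 42.3.
Codon 3 (Ile): best is ATC at 38.9.
Codon 4 (Gly): best is GGA at 36.5.
Codon 5 (Pro): best is CCT at 44.6.
Codon 6 (Lys): best is AAG at 34.7.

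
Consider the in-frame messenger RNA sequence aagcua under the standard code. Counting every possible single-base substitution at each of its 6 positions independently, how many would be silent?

5

Codon 1 (AAG, Lys): 1 synonymous substitution.
Codon 2 (CUA, Leu): 4 synonymous substitutions.
Total: 1 + 4 = 5.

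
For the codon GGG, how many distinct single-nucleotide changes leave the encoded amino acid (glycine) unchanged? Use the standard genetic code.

Position 1: none → 0 synonymous.
Position 2: none → 0 synonymous.
Position 3: GGU, GGC, GGA → 3 synonymous.
Total: 0 + 0 + 3 = 3.

3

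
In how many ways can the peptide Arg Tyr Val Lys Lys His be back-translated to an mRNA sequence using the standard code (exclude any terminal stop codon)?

Arg: 6 codons.
Tyr: 2 codons.
Val: 4 codons.
Lys: 2 codons.
Lys: 2 codons.
His: 2 codons.
6 × 2 × 4 × 2 × 2 × 2 = 384.

384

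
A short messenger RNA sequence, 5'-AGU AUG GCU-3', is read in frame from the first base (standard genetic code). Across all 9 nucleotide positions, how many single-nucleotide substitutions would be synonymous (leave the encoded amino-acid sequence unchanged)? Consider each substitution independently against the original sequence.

Codon 1 (AGU, Ser): 1 synonymous substitution.
Codon 2 (AUG, Met): 0 synonymous substitutions.
Codon 3 (GCU, Ala): 3 synonymous substitutions.
Total: 1 + 0 + 3 = 4.

4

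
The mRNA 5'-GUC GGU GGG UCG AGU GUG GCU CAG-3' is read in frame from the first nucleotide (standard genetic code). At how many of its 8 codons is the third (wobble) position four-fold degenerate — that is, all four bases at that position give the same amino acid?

Codon 1 GUC (Val): third position 4-fold.
Codon 2 GGU (Gly): third position 4-fold.
Codon 3 GGG (Gly): third position 4-fold.
Codon 4 UCG (Ser): third position 4-fold.
Codon 5 AGU (Ser): third position 2-fold.
Codon 6 GUG (Val): third position 4-fold.
Codon 7 GCU (Ala): third position 4-fold.
Codon 8 CAG (Gln): third position 2-fold.
Four-fold degenerate third positions: 6.

6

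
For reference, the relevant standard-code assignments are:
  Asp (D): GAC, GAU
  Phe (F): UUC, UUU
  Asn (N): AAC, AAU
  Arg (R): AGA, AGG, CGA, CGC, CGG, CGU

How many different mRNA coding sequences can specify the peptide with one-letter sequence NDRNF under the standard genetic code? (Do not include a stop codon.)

Asn: 2 codons.
Asp: 2 codons.
Arg: 6 codons.
Asn: 2 codons.
Phe: 2 codons.
2 × 2 × 6 × 2 × 2 = 96.

96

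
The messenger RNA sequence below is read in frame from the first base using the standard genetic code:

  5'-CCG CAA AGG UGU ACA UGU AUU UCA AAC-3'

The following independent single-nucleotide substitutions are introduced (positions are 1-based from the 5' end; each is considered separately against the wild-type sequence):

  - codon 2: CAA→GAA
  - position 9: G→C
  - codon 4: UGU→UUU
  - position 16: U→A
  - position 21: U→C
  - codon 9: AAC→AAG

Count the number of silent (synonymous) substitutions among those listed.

1

Codon 2: CAA (Gln) → GAA (Glu) — missense.
Codon 3: AGG (Arg) → AGC (Ser) — missense.
Codon 4: UGU (Cys) → UUU (Phe) — missense.
Codon 6: UGU (Cys) → AGU (Ser) — missense.
Codon 7: AUU (Ile) → AUC (Ile) — synonymous.
Codon 9: AAC (Asn) → AAG (Lys) — missense.
Synonymous: 1 of 6.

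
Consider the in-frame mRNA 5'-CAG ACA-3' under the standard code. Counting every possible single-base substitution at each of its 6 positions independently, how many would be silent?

4

Codon 1 (CAG, Gln): 1 synonymous substitution.
Codon 2 (ACA, Thr): 3 synonymous substitutions.
Total: 1 + 3 = 4.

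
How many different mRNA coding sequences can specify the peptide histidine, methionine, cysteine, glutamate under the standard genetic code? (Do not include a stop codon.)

His: 2 codons.
Met: 1 codon.
Cys: 2 codons.
Glu: 2 codons.
2 × 1 × 2 × 2 = 8.

8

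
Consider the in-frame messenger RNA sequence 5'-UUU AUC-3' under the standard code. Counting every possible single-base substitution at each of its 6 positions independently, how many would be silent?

Codon 1 (UUU, Phe): 1 synonymous substitution.
Codon 2 (AUC, Ile): 2 synonymous substitutions.
Total: 1 + 2 = 3.

3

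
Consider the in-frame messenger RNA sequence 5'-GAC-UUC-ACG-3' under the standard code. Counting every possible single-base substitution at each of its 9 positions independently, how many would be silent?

5

Codon 1 (GAC, Asp): 1 synonymous substitution.
Codon 2 (UUC, Phe): 1 synonymous substitution.
Codon 3 (ACG, Thr): 3 synonymous substitutions.
Total: 1 + 1 + 3 = 5.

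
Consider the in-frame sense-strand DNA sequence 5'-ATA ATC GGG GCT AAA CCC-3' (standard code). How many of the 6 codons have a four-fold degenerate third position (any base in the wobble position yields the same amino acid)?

3

Codon 1 ATA (Ile): third position 3-fold.
Codon 2 ATC (Ile): third position 3-fold.
Codon 3 GGG (Gly): third position 4-fold.
Codon 4 GCT (Ala): third position 4-fold.
Codon 5 AAA (Lys): third position 2-fold.
Codon 6 CCC (Pro): third position 4-fold.
Four-fold degenerate third positions: 3.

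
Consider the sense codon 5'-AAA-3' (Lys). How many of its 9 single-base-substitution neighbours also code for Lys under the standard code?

1

Position 1: none → 0 synonymous.
Position 2: none → 0 synonymous.
Position 3: AAG → 1 synonymous.
Total: 0 + 0 + 1 = 1.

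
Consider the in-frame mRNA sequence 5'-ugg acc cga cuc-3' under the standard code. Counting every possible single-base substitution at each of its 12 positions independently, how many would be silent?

10

Codon 1 (UGG, Trp): 0 synonymous substitutions.
Codon 2 (ACC, Thr): 3 synonymous substitutions.
Codon 3 (CGA, Arg): 4 synonymous substitutions.
Codon 4 (CUC, Leu): 3 synonymous substitutions.
Total: 0 + 3 + 4 + 3 = 10.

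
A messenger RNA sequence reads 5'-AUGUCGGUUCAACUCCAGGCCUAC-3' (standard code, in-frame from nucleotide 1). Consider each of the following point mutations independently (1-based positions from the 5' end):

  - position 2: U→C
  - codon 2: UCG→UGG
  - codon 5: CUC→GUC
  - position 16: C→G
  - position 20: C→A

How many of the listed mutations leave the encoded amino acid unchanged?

Codon 1: AUG (Met) → ACG (Thr) — missense.
Codon 2: UCG (Ser) → UGG (Trp) — missense.
Codon 5: CUC (Leu) → GUC (Val) — missense.
Codon 6: CAG (Gln) → GAG (Glu) — missense.
Codon 7: GCC (Ala) → GAC (Asp) — missense.
Synonymous: 0 of 5.

0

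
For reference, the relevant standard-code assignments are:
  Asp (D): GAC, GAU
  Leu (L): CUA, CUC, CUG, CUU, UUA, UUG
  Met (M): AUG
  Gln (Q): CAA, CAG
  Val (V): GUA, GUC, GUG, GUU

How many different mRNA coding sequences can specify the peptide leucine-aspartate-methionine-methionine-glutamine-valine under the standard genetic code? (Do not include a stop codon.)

96

Leu: 6 codons.
Asp: 2 codons.
Met: 1 codon.
Met: 1 codon.
Gln: 2 codons.
Val: 4 codons.
6 × 2 × 1 × 1 × 2 × 4 = 96.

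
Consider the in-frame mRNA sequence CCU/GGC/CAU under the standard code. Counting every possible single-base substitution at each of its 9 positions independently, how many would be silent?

7

Codon 1 (CCU, Pro): 3 synonymous substitutions.
Codon 2 (GGC, Gly): 3 synonymous substitutions.
Codon 3 (CAU, His): 1 synonymous substitution.
Total: 3 + 3 + 1 = 7.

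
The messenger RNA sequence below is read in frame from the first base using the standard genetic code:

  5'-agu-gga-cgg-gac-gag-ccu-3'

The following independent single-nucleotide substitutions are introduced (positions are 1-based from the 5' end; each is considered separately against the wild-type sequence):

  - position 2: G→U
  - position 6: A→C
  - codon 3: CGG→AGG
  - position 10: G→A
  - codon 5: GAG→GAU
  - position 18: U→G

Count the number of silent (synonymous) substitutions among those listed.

Codon 1: AGU (Ser) → AUU (Ile) — missense.
Codon 2: GGA (Gly) → GGC (Gly) — synonymous.
Codon 3: CGG (Arg) → AGG (Arg) — synonymous.
Codon 4: GAC (Asp) → AAC (Asn) — missense.
Codon 5: GAG (Glu) → GAU (Asp) — missense.
Codon 6: CCU (Pro) → CCG (Pro) — synonymous.
Synonymous: 3 of 6.

3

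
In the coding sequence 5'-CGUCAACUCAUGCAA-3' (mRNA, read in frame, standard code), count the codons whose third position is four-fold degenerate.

Codon 1 CGU (Arg): third position 4-fold.
Codon 2 CAA (Gln): third position 2-fold.
Codon 3 CUC (Leu): third position 4-fold.
Codon 4 AUG (Met): third position 1-fold.
Codon 5 CAA (Gln): third position 2-fold.
Four-fold degenerate third positions: 2.

2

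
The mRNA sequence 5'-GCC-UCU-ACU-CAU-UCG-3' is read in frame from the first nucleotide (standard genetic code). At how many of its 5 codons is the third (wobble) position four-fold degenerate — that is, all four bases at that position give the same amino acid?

4

Codon 1 GCC (Ala): third position 4-fold.
Codon 2 UCU (Ser): third position 4-fold.
Codon 3 ACU (Thr): third position 4-fold.
Codon 4 CAU (His): third position 2-fold.
Codon 5 UCG (Ser): third position 4-fold.
Four-fold degenerate third positions: 4.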